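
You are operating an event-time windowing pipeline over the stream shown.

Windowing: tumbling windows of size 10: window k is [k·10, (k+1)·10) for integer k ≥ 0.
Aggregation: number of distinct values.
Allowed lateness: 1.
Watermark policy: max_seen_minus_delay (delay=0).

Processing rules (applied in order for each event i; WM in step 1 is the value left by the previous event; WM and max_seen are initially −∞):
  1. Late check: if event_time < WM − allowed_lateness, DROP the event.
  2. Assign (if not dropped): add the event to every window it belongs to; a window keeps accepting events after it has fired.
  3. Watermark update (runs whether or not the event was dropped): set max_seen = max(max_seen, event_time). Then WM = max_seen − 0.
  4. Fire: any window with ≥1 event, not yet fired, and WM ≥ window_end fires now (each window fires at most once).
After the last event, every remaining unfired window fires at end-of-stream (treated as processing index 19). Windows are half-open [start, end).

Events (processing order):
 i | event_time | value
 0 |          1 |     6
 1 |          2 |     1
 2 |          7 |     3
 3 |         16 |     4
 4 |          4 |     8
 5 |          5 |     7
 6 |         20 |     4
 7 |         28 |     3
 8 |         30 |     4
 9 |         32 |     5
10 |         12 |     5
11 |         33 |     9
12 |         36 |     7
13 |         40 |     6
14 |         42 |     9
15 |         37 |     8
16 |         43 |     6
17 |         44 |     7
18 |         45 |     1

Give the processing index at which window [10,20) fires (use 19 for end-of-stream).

6

i=0 t=1 v=6: → [0,10); WM=1
i=1 t=2 v=1: → [0,10); WM=2
i=2 t=7 v=3: → [0,10); WM=7
i=3 t=16 v=4: → [10,20); WM=16; [0,10) fires=3
i=4 t=4 v=8: DROP (t<16-1); WM=16
i=5 t=5 v=7: DROP (t<16-1); WM=16
i=6 t=20 v=4: → [20,30); WM=20; [10,20) fires=1
i=7 t=28 v=3: → [20,30); WM=28
i=8 t=30 v=4: → [30,40); WM=30; [20,30) fires=2
i=9 t=32 v=5: → [30,40); WM=32
i=10 t=12 v=5: DROP (t<32-1); WM=32
i=11 t=33 v=9: → [30,40); WM=33
i=12 t=36 v=7: → [30,40); WM=36
i=13 t=40 v=6: → [40,50); WM=40; [30,40) fires=4
i=14 t=42 v=9: → [40,50); WM=42
i=15 t=37 v=8: DROP (t<42-1); WM=42
i=16 t=43 v=6: → [40,50); WM=43
i=17 t=44 v=7: → [40,50); WM=44
i=18 t=45 v=1: → [40,50); WM=45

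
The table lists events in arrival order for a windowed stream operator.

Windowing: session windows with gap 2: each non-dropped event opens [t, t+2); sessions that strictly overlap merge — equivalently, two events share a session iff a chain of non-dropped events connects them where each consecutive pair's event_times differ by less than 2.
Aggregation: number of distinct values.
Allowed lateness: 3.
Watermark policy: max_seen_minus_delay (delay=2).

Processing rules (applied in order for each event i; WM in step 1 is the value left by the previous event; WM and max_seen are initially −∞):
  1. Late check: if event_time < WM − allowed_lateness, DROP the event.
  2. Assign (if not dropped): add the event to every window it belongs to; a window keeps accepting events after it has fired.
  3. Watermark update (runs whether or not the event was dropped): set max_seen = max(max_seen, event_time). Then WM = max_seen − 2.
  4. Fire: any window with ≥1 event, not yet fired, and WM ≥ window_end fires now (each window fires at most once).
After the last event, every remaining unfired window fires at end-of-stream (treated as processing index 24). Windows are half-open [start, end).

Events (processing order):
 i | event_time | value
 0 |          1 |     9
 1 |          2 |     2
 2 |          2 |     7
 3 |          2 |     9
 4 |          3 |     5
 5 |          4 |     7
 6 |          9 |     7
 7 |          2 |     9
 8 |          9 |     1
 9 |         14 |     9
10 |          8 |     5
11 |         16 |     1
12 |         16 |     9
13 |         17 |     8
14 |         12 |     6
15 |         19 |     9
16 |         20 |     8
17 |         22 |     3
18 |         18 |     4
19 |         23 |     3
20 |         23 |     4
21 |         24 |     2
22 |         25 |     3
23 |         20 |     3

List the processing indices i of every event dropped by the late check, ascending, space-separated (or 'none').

i=0 t=1 v=9: → [1,3); WM=-1
i=1 t=2 v=2: → [1,4); WM=0
i=2 t=2 v=7: → [1,4); WM=0
i=3 t=2 v=9: → [1,4); WM=0
i=4 t=3 v=5: → [1,5); WM=1
i=5 t=4 v=7: → [1,6); WM=2
i=6 t=9 v=7: → [9,11); WM=7
i=7 t=2 v=9: DROP (t<7-3); WM=7
i=8 t=9 v=1: → [9,11); WM=7
i=9 t=14 v=9: → [14,16); WM=12
i=10 t=8 v=5: DROP (t<12-3); WM=12
i=11 t=16 v=1: → [16,18); WM=14
i=12 t=16 v=9: → [16,18); WM=14
i=13 t=17 v=8: → [16,19); WM=15
i=14 t=12 v=6: → [12,14); WM=15
i=15 t=19 v=9: → [19,21); WM=17
i=16 t=20 v=8: → [19,22); WM=18
i=17 t=22 v=3: → [22,24); WM=20
i=18 t=18 v=4: → [16,22); WM=20
i=19 t=23 v=3: → [22,25); WM=21
i=20 t=23 v=4: → [22,25); WM=21
i=21 t=24 v=2: → [22,26); WM=22
i=22 t=25 v=3: → [22,27); WM=23
i=23 t=20 v=3: → [16,22); WM=23

7 10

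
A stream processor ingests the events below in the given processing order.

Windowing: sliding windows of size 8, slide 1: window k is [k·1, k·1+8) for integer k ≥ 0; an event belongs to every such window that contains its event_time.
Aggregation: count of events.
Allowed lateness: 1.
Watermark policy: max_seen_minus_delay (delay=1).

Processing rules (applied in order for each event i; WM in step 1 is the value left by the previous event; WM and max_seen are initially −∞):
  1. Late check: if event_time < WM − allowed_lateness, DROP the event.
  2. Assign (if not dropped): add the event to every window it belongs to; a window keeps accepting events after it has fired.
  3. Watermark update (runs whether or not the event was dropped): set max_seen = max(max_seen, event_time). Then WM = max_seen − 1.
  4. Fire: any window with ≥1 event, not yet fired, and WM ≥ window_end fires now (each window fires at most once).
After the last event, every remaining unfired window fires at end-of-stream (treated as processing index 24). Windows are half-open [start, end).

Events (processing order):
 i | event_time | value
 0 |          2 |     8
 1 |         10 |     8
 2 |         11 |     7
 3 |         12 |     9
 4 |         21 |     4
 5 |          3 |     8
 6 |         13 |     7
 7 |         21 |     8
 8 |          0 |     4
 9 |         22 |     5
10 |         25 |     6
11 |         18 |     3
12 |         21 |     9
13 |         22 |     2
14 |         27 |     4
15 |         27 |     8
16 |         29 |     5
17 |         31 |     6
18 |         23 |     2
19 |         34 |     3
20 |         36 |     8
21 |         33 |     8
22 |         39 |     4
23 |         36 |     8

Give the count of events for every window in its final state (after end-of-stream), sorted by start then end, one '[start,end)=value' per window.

i=0 t=2 v=8: → [2,10),[1,9),[0,8); WM=1
i=1 t=10 v=8: → [10,18),[9,17),[8,16),[7,15),[6,14),[5,13),[4,12),[3,11); WM=9; [0,8) fires=1 [1,9) fires=1
i=2 t=11 v=7: → [11,19),[10,18),[9,17),[8,16),[7,15),[6,14),[5,13),[4,12); WM=10; [2,10) fires=1
i=3 t=12 v=9: → [12,20),[11,19),[10,18),[9,17),[8,16),[7,15),[6,14),[5,13); WM=11; [3,11) fires=1
i=4 t=21 v=4: → [21,29),[20,28),[19,27),[18,26),[17,25),[16,24),[15,23),[14,22); WM=20; [4,12) fires=2 [5,13) fires=3 [6,14) fires=3 [7,15) fires=3 [8,16) fires=3 [9,17) fires=3 [10,18) fires=3 [11,19) fires=2 [12,20) fires=1
i=5 t=3 v=8: DROP (t<20-1); WM=20
i=6 t=13 v=7: DROP (t<20-1); WM=20
i=7 t=21 v=8: → [21,29),[20,28),[19,27),[18,26),[17,25),[16,24),[15,23),[14,22); WM=20
i=8 t=0 v=4: DROP (t<20-1); WM=20
i=9 t=22 v=5: → [22,30),[21,29),[20,28),[19,27),[18,26),[17,25),[16,24),[15,23); WM=21
i=10 t=25 v=6: → [25,33),[24,32),[23,31),[22,30),[21,29),[20,28),[19,27),[18,26); WM=24; [14,22) fires=2 [15,23) fires=3 [16,24) fires=3
i=11 t=18 v=3: DROP (t<24-1); WM=24
i=12 t=21 v=9: DROP (t<24-1); WM=24
i=13 t=22 v=2: DROP (t<24-1); WM=24
i=14 t=27 v=4: → [27,35),[26,34),[25,33),[24,32),[23,31),[22,30),[21,29),[20,28); WM=26; [17,25) fires=3 [18,26) fires=4
i=15 t=27 v=8: → [27,35),[26,34),[25,33),[24,32),[23,31),[22,30),[21,29),[20,28); WM=26
i=16 t=29 v=5: → [29,37),[28,36),[27,35),[26,34),[25,33),[24,32),[23,31),[22,30); WM=28; [19,27) fires=4 [20,28) fires=6
i=17 t=31 v=6: → [31,39),[30,38),[29,37),[28,36),[27,35),[26,34),[25,33),[24,32); WM=30; [21,29) fires=6 [22,30) fires=5
i=18 t=23 v=2: DROP (t<30-1); WM=30
i=19 t=34 v=3: → [34,42),[33,41),[32,40),[31,39),[30,38),[29,37),[28,36),[27,35); WM=33; [23,31) fires=4 [24,32) fires=5 [25,33) fires=5
i=20 t=36 v=8: → [36,44),[35,43),[34,42),[33,41),[32,40),[31,39),[30,38),[29,37); WM=35; [26,34) fires=4 [27,35) fires=5
i=21 t=33 v=8: DROP (t<35-1); WM=35
i=22 t=39 v=4: → [39,47),[38,46),[37,45),[36,44),[35,43),[34,42),[33,41),[32,40); WM=38; [28,36) fires=3 [29,37) fires=4 [30,38) fires=3
i=23 t=36 v=8: DROP (t<38-1); WM=38

[0,8)=1 [1,9)=1 [2,10)=1 [3,11)=1 [4,12)=2 [5,13)=3 [6,14)=3 [7,15)=3 [8,16)=3 [9,17)=3 [10,18)=3 [11,19)=2 [12,20)=1 [14,22)=2 [15,23)=3 [16,24)=3 [17,25)=3 [18,26)=4 [19,27)=4 [20,28)=6 [21,29)=6 [22,30)=5 [23,31)=4 [24,32)=5 [25,33)=5 [26,34)=4 [27,35)=5 [28,36)=3 [29,37)=4 [30,38)=3 [31,39)=3 [32,40)=3 [33,41)=3 [34,42)=3 [35,43)=2 [36,44)=2 [37,45)=1 [38,46)=1 [39,47)=1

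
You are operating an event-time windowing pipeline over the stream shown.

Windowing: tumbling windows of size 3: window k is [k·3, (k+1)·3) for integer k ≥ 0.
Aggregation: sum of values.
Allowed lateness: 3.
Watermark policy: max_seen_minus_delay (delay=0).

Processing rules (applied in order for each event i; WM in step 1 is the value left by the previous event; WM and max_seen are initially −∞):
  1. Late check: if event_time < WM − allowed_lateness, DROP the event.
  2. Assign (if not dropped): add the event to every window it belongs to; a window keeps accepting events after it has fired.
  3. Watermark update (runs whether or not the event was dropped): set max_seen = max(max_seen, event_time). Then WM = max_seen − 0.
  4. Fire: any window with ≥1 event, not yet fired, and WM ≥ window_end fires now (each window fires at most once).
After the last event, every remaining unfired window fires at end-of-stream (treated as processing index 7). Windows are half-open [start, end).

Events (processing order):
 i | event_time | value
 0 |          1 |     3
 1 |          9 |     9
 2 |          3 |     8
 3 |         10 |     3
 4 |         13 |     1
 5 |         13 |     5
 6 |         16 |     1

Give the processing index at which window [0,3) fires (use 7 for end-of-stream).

i=0 t=1 v=3: → [0,3); WM=1
i=1 t=9 v=9: → [9,12); WM=9; [0,3) fires=3
i=2 t=3 v=8: DROP (t<9-3); WM=9
i=3 t=10 v=3: → [9,12); WM=10
i=4 t=13 v=1: → [12,15); WM=13; [9,12) fires=12
i=5 t=13 v=5: → [12,15); WM=13
i=6 t=16 v=1: → [15,18); WM=16; [12,15) fires=6

1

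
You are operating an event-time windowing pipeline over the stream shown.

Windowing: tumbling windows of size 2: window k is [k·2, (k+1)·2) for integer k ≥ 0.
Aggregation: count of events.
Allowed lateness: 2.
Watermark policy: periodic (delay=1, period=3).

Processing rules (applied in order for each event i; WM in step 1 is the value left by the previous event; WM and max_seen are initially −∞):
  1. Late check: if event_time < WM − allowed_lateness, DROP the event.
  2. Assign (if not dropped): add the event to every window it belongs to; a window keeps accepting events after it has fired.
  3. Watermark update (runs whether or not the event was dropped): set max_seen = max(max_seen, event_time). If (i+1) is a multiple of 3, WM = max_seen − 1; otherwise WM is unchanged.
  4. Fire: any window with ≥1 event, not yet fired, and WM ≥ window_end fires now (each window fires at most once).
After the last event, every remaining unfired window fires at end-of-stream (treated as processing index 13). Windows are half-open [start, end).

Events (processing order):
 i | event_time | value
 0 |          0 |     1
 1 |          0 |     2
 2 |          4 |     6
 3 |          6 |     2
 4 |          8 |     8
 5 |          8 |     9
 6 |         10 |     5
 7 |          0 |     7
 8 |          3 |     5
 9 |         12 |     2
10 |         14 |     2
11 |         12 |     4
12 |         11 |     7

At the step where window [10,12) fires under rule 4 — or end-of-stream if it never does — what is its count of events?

1

i=0 t=0 v=1: → [0,2); WM=−∞
i=1 t=0 v=2: → [0,2); WM=−∞
i=2 t=4 v=6: → [4,6); WM=3; [0,2) fires=2
i=3 t=6 v=2: → [6,8); WM=3
i=4 t=8 v=8: → [8,10); WM=3
i=5 t=8 v=9: → [8,10); WM=7; [4,6) fires=1
i=6 t=10 v=5: → [10,12); WM=7
i=7 t=0 v=7: DROP (t<7-2); WM=7
i=8 t=3 v=5: DROP (t<7-2); WM=9; [6,8) fires=1
i=9 t=12 v=2: → [12,14); WM=9
i=10 t=14 v=2: → [14,16); WM=9
i=11 t=12 v=4: → [12,14); WM=13; [8,10) fires=2 [10,12) fires=1
i=12 t=11 v=7: → [10,12); WM=13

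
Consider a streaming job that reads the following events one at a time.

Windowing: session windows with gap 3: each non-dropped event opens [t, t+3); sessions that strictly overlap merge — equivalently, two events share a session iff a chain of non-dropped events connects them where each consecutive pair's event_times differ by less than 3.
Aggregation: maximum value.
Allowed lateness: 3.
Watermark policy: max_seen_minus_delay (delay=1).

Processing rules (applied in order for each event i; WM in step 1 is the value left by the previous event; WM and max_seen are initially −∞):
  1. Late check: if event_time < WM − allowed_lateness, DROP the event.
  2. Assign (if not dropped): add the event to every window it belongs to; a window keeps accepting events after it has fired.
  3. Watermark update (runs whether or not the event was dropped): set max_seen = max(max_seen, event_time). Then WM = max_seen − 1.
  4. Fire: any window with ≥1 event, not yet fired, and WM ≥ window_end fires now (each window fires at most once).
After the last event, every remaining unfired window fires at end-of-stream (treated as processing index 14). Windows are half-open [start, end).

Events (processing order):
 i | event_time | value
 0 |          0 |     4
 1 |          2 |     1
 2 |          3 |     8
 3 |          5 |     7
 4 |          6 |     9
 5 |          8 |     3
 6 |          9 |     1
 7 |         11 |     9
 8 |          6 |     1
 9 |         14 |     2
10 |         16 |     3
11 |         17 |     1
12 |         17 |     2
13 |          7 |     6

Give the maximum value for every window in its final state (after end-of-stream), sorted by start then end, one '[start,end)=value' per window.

i=0 t=0 v=4: → [0,3); WM=-1
i=1 t=2 v=1: → [0,5); WM=1
i=2 t=3 v=8: → [0,6); WM=2
i=3 t=5 v=7: → [0,8); WM=4
i=4 t=6 v=9: → [0,9); WM=5
i=5 t=8 v=3: → [0,11); WM=7
i=6 t=9 v=1: → [0,12); WM=8
i=7 t=11 v=9: → [0,14); WM=10
i=8 t=6 v=1: DROP (t<10-3); WM=10
i=9 t=14 v=2: → [14,17); WM=13
i=10 t=16 v=3: → [14,19); WM=15
i=11 t=17 v=1: → [14,20); WM=16
i=12 t=17 v=2: → [14,20); WM=16
i=13 t=7 v=6: DROP (t<16-3); WM=16

[0,14)=9 [14,20)=3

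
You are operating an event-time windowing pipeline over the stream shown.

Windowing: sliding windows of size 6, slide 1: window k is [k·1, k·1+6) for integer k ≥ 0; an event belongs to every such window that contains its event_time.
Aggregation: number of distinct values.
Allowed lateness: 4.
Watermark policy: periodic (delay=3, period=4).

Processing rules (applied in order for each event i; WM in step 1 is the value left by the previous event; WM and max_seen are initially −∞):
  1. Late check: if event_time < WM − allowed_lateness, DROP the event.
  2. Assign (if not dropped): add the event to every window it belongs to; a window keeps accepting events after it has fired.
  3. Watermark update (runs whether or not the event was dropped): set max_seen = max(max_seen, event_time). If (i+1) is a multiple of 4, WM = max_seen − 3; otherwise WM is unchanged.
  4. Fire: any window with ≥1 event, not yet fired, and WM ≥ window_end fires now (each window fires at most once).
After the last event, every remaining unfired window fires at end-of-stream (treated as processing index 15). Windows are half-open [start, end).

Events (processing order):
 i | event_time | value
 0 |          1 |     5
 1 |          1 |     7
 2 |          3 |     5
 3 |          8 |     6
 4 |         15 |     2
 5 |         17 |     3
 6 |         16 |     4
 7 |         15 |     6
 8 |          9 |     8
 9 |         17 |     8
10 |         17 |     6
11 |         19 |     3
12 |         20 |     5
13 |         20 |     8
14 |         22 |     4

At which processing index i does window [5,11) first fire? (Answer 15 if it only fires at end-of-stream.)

7

i=0 t=1 v=5: → [1,7),[0,6); WM=−∞
i=1 t=1 v=7: → [1,7),[0,6); WM=−∞
i=2 t=3 v=5: → [3,9),[2,8),[1,7),[0,6); WM=−∞
i=3 t=8 v=6: → [8,14),[7,13),[6,12),[5,11),[4,10),[3,9); WM=5
i=4 t=15 v=2: → [15,21),[14,20),[13,19),[12,18),[11,17),[10,16); WM=5
i=5 t=17 v=3: → [17,23),[16,22),[15,21),[14,20),[13,19),[12,18); WM=5
i=6 t=16 v=4: → [16,22),[15,21),[14,20),[13,19),[12,18),[11,17); WM=5
i=7 t=15 v=6: → [15,21),[14,20),[13,19),[12,18),[11,17),[10,16); WM=14; [0,6) fires=2 [1,7) fires=2 [2,8) fires=1 [3,9) fires=2 [4,10) fires=1 [5,11) fires=1 [6,12) fires=1 [7,13) fires=1 [8,14) fires=1
i=8 t=9 v=8: DROP (t<14-4); WM=14
i=9 t=17 v=8: → [17,23),[16,22),[15,21),[14,20),[13,19),[12,18); WM=14
i=10 t=17 v=6: → [17,23),[16,22),[15,21),[14,20),[13,19),[12,18); WM=14
i=11 t=19 v=3: → [19,25),[18,24),[17,23),[16,22),[15,21),[14,20); WM=16; [10,16) fires=2
i=12 t=20 v=5: → [20,26),[19,25),[18,24),[17,23),[16,22),[15,21); WM=16
i=13 t=20 v=8: → [20,26),[19,25),[18,24),[17,23),[16,22),[15,21); WM=16
i=14 t=22 v=4: → [22,28),[21,27),[20,26),[19,25),[18,24),[17,23); WM=16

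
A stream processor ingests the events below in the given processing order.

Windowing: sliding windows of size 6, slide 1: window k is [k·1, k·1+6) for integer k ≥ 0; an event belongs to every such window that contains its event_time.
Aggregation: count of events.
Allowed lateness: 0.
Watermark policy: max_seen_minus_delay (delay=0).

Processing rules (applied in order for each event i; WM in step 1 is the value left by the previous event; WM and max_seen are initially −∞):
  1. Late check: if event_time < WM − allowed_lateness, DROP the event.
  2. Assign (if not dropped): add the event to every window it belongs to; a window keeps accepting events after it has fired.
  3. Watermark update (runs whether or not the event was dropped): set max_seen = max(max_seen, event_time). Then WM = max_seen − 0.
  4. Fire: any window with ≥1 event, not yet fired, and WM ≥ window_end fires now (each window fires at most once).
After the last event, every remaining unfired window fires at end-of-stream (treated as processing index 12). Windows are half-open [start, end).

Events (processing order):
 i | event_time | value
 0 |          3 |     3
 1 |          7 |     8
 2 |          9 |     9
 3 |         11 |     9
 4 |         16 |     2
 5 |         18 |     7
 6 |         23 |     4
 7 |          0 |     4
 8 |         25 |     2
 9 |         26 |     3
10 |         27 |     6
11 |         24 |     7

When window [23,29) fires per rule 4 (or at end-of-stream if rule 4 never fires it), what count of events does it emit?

4

i=0 t=3 v=3: → [3,9),[2,8),[1,7),[0,6); WM=3
i=1 t=7 v=8: → [7,13),[6,12),[5,11),[4,10),[3,9),[2,8); WM=7; [0,6) fires=1 [1,7) fires=1
i=2 t=9 v=9: → [9,15),[8,14),[7,13),[6,12),[5,11),[4,10); WM=9; [2,8) fires=2 [3,9) fires=2
i=3 t=11 v=9: → [11,17),[10,16),[9,15),[8,14),[7,13),[6,12); WM=11; [4,10) fires=2 [5,11) fires=2
i=4 t=16 v=2: → [16,22),[15,21),[14,20),[13,19),[12,18),[11,17); WM=16; [6,12) fires=3 [7,13) fires=3 [8,14) fires=2 [9,15) fires=2 [10,16) fires=1
i=5 t=18 v=7: → [18,24),[17,23),[16,22),[15,21),[14,20),[13,19); WM=18; [11,17) fires=2 [12,18) fires=1
i=6 t=23 v=4: → [23,29),[22,28),[21,27),[20,26),[19,25),[18,24); WM=23; [13,19) fires=2 [14,20) fires=2 [15,21) fires=2 [16,22) fires=2 [17,23) fires=1
i=7 t=0 v=4: DROP (t<23-0); WM=23
i=8 t=25 v=2: → [25,31),[24,30),[23,29),[22,28),[21,27),[20,26); WM=25; [18,24) fires=2 [19,25) fires=1
i=9 t=26 v=3: → [26,32),[25,31),[24,30),[23,29),[22,28),[21,27); WM=26; [20,26) fires=2
i=10 t=27 v=6: → [27,33),[26,32),[25,31),[24,30),[23,29),[22,28); WM=27; [21,27) fires=3
i=11 t=24 v=7: DROP (t<27-0); WM=27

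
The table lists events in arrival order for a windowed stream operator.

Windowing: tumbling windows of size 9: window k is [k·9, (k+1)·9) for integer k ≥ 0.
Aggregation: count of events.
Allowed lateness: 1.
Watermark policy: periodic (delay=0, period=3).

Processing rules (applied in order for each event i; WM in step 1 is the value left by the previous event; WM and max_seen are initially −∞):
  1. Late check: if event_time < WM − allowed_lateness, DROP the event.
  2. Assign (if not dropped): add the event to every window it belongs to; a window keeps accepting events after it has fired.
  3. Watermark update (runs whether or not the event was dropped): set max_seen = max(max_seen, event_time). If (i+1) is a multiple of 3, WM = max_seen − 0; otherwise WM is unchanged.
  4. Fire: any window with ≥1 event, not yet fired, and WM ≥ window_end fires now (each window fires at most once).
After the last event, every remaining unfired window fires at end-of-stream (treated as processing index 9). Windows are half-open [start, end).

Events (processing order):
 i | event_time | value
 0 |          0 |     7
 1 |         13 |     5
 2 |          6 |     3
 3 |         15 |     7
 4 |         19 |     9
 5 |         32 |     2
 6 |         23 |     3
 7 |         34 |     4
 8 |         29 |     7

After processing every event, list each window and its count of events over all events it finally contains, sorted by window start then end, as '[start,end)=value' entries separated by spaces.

[0,9)=2 [9,18)=2 [18,27)=1 [27,36)=2

i=0 t=0 v=7: → [0,9); WM=−∞
i=1 t=13 v=5: → [9,18); WM=−∞
i=2 t=6 v=3: → [0,9); WM=13; [0,9) fires=2
i=3 t=15 v=7: → [9,18); WM=13
i=4 t=19 v=9: → [18,27); WM=13
i=5 t=32 v=2: → [27,36); WM=32; [9,18) fires=2 [18,27) fires=1
i=6 t=23 v=3: DROP (t<32-1); WM=32
i=7 t=34 v=4: → [27,36); WM=32
i=8 t=29 v=7: DROP (t<32-1); WM=34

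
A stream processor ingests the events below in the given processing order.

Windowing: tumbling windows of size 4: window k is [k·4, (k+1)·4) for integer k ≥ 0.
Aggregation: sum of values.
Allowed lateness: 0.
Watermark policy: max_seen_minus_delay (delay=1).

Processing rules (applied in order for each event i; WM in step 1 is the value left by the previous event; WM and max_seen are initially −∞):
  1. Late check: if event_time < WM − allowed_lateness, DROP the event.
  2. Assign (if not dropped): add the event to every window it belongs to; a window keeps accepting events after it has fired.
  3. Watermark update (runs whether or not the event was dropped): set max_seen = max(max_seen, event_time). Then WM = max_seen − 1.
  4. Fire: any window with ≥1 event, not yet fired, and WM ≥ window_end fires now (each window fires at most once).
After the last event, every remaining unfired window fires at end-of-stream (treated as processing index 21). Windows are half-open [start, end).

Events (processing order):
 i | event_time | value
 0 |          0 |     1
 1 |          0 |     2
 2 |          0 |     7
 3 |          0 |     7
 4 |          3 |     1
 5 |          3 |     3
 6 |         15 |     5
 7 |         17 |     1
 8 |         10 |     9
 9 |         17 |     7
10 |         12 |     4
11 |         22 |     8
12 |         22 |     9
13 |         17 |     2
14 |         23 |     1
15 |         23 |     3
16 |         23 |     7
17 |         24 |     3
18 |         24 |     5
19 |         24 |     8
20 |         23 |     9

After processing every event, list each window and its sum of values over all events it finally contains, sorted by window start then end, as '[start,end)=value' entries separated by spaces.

[0,4)=21 [12,16)=5 [16,20)=8 [20,24)=37 [24,28)=16

i=0 t=0 v=1: → [0,4); WM=-1
i=1 t=0 v=2: → [0,4); WM=-1
i=2 t=0 v=7: → [0,4); WM=-1
i=3 t=0 v=7: → [0,4); WM=-1
i=4 t=3 v=1: → [0,4); WM=2
i=5 t=3 v=3: → [0,4); WM=2
i=6 t=15 v=5: → [12,16); WM=14; [0,4) fires=21
i=7 t=17 v=1: → [16,20); WM=16; [12,16) fires=5
i=8 t=10 v=9: DROP (t<16-0); WM=16
i=9 t=17 v=7: → [16,20); WM=16
i=10 t=12 v=4: DROP (t<16-0); WM=16
i=11 t=22 v=8: → [20,24); WM=21; [16,20) fires=8
i=12 t=22 v=9: → [20,24); WM=21
i=13 t=17 v=2: DROP (t<21-0); WM=21
i=14 t=23 v=1: → [20,24); WM=22
i=15 t=23 v=3: → [20,24); WM=22
i=16 t=23 v=7: → [20,24); WM=22
i=17 t=24 v=3: → [24,28); WM=23
i=18 t=24 v=5: → [24,28); WM=23
i=19 t=24 v=8: → [24,28); WM=23
i=20 t=23 v=9: → [20,24); WM=23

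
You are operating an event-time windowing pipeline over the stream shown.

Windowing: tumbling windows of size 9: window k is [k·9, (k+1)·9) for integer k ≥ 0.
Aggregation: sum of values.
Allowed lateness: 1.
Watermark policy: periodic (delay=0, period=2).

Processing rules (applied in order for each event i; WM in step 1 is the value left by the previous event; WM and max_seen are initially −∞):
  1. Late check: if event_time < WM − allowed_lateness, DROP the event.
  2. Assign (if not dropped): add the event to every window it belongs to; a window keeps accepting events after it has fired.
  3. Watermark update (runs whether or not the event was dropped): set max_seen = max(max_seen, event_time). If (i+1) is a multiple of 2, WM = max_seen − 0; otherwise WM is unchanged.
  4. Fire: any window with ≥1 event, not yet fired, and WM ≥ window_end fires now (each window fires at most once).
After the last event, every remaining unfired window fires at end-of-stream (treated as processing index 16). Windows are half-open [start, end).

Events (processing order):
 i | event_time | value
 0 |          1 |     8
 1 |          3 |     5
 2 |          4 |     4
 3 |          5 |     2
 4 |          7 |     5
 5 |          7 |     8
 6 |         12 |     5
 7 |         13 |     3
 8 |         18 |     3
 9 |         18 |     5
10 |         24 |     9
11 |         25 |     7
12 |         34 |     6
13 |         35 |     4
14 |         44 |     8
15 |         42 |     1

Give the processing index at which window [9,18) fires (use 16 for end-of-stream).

9

i=0 t=1 v=8: → [0,9); WM=−∞
i=1 t=3 v=5: → [0,9); WM=3
i=2 t=4 v=4: → [0,9); WM=3
i=3 t=5 v=2: → [0,9); WM=5
i=4 t=7 v=5: → [0,9); WM=5
i=5 t=7 v=8: → [0,9); WM=7
i=6 t=12 v=5: → [9,18); WM=7
i=7 t=13 v=3: → [9,18); WM=13; [0,9) fires=32
i=8 t=18 v=3: → [18,27); WM=13
i=9 t=18 v=5: → [18,27); WM=18; [9,18) fires=8
i=10 t=24 v=9: → [18,27); WM=18
i=11 t=25 v=7: → [18,27); WM=25
i=12 t=34 v=6: → [27,36); WM=25
i=13 t=35 v=4: → [27,36); WM=35; [18,27) fires=24
i=14 t=44 v=8: → [36,45); WM=35
i=15 t=42 v=1: → [36,45); WM=44; [27,36) fires=10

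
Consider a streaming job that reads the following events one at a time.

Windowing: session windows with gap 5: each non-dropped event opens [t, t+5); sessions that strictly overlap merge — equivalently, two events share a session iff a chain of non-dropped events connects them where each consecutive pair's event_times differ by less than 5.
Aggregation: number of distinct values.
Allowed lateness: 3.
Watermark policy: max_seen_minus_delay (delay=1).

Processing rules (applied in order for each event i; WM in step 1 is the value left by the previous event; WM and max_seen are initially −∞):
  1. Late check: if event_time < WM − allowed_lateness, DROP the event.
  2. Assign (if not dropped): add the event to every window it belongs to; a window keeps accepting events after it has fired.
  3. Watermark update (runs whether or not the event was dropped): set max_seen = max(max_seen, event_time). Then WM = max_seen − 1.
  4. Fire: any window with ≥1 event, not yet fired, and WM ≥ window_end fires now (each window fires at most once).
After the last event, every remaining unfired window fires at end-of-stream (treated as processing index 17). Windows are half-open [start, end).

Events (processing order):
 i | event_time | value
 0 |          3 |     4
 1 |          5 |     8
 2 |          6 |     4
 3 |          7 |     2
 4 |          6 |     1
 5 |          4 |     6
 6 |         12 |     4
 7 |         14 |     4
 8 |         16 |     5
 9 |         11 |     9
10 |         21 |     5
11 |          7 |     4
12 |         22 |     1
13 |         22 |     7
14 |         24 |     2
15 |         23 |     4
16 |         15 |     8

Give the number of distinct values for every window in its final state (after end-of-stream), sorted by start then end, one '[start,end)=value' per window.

i=0 t=3 v=4: → [3,8); WM=2
i=1 t=5 v=8: → [3,10); WM=4
i=2 t=6 v=4: → [3,11); WM=5
i=3 t=7 v=2: → [3,12); WM=6
i=4 t=6 v=1: → [3,12); WM=6
i=5 t=4 v=6: → [3,12); WM=6
i=6 t=12 v=4: → [12,17); WM=11
i=7 t=14 v=4: → [12,19); WM=13
i=8 t=16 v=5: → [12,21); WM=15
i=9 t=11 v=9: DROP (t<15-3); WM=15
i=10 t=21 v=5: → [21,26); WM=20
i=11 t=7 v=4: DROP (t<20-3); WM=20
i=12 t=22 v=1: → [21,27); WM=21
i=13 t=22 v=7: → [21,27); WM=21
i=14 t=24 v=2: → [21,29); WM=23
i=15 t=23 v=4: → [21,29); WM=23
i=16 t=15 v=8: DROP (t<23-3); WM=23

[3,12)=5 [12,21)=2 [21,29)=5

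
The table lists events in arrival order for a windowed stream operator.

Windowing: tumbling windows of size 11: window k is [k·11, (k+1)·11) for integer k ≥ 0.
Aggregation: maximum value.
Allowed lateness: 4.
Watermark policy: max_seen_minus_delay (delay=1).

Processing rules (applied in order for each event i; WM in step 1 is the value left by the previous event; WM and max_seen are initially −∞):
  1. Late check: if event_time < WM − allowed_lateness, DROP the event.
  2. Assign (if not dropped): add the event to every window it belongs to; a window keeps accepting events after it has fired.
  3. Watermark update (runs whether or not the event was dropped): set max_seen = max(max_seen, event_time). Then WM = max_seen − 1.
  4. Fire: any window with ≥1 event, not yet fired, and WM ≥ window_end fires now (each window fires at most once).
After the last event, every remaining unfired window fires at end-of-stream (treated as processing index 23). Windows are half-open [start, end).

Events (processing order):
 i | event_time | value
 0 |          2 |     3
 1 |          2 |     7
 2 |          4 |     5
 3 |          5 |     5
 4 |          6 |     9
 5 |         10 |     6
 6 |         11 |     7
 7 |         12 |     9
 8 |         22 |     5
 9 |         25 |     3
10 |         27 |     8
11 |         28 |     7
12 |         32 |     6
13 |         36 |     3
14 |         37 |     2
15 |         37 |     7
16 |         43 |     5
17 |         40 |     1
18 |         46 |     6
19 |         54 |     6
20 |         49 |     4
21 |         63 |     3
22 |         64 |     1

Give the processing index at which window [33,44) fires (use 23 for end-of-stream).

i=0 t=2 v=3: → [0,11); WM=1
i=1 t=2 v=7: → [0,11); WM=1
i=2 t=4 v=5: → [0,11); WM=3
i=3 t=5 v=5: → [0,11); WM=4
i=4 t=6 v=9: → [0,11); WM=5
i=5 t=10 v=6: → [0,11); WM=9
i=6 t=11 v=7: → [11,22); WM=10
i=7 t=12 v=9: → [11,22); WM=11; [0,11) fires=9
i=8 t=22 v=5: → [22,33); WM=21
i=9 t=25 v=3: → [22,33); WM=24; [11,22) fires=9
i=10 t=27 v=8: → [22,33); WM=26
i=11 t=28 v=7: → [22,33); WM=27
i=12 t=32 v=6: → [22,33); WM=31
i=13 t=36 v=3: → [33,44); WM=35; [22,33) fires=8
i=14 t=37 v=2: → [33,44); WM=36
i=15 t=37 v=7: → [33,44); WM=36
i=16 t=43 v=5: → [33,44); WM=42
i=17 t=40 v=1: → [33,44); WM=42
i=18 t=46 v=6: → [44,55); WM=45; [33,44) fires=7
i=19 t=54 v=6: → [44,55); WM=53
i=20 t=49 v=4: → [44,55); WM=53
i=21 t=63 v=3: → [55,66); WM=62; [44,55) fires=6
i=22 t=64 v=1: → [55,66); WM=63

18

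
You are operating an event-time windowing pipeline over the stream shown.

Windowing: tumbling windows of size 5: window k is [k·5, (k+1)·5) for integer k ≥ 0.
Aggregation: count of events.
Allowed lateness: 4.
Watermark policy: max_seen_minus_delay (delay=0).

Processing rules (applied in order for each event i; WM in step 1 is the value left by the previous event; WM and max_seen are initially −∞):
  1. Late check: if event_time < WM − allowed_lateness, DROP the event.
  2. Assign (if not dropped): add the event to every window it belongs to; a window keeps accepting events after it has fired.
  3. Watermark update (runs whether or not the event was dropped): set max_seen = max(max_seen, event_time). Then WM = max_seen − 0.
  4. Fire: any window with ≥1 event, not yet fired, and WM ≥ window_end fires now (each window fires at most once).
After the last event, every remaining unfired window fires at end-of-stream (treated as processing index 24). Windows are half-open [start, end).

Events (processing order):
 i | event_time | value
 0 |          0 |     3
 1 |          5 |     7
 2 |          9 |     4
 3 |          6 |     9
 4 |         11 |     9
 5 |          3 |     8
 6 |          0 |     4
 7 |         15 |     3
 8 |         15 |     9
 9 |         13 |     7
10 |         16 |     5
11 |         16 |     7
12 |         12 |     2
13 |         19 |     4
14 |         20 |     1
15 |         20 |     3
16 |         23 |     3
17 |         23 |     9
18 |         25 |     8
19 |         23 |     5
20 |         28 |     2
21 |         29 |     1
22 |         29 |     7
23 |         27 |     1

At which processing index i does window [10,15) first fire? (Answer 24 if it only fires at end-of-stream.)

7

i=0 t=0 v=3: → [0,5); WM=0
i=1 t=5 v=7: → [5,10); WM=5; [0,5) fires=1
i=2 t=9 v=4: → [5,10); WM=9
i=3 t=6 v=9: → [5,10); WM=9
i=4 t=11 v=9: → [10,15); WM=11; [5,10) fires=3
i=5 t=3 v=8: DROP (t<11-4); WM=11
i=6 t=0 v=4: DROP (t<11-4); WM=11
i=7 t=15 v=3: → [15,20); WM=15; [10,15) fires=1
i=8 t=15 v=9: → [15,20); WM=15
i=9 t=13 v=7: → [10,15); WM=15
i=10 t=16 v=5: → [15,20); WM=16
i=11 t=16 v=7: → [15,20); WM=16
i=12 t=12 v=2: → [10,15); WM=16
i=13 t=19 v=4: → [15,20); WM=19
i=14 t=20 v=1: → [20,25); WM=20; [15,20) fires=5
i=15 t=20 v=3: → [20,25); WM=20
i=16 t=23 v=3: → [20,25); WM=23
i=17 t=23 v=9: → [20,25); WM=23
i=18 t=25 v=8: → [25,30); WM=25; [20,25) fires=4
i=19 t=23 v=5: → [20,25); WM=25
i=20 t=28 v=2: → [25,30); WM=28
i=21 t=29 v=1: → [25,30); WM=29
i=22 t=29 v=7: → [25,30); WM=29
i=23 t=27 v=1: → [25,30); WM=29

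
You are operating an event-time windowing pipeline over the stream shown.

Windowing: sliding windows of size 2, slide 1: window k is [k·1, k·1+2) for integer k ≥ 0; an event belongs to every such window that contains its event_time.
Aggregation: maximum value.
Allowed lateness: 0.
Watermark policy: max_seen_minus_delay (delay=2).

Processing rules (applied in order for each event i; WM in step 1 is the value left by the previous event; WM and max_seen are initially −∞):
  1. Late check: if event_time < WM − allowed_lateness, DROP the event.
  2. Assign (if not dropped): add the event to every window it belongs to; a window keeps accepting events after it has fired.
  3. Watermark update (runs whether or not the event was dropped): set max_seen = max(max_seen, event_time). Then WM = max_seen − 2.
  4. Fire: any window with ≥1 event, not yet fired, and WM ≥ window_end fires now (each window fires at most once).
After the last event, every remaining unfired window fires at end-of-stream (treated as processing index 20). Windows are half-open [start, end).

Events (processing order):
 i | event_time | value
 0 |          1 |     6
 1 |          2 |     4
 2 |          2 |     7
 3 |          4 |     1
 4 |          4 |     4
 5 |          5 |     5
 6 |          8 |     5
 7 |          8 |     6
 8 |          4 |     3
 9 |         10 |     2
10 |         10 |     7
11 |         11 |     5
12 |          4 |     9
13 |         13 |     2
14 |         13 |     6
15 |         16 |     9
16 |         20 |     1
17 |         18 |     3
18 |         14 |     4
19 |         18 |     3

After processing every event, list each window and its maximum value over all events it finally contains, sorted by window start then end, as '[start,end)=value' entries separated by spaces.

i=0 t=1 v=6: → [1,3),[0,2); WM=-1
i=1 t=2 v=4: → [2,4),[1,3); WM=0
i=2 t=2 v=7: → [2,4),[1,3); WM=0
i=3 t=4 v=1: → [4,6),[3,5); WM=2; [0,2) fires=6
i=4 t=4 v=4: → [4,6),[3,5); WM=2
i=5 t=5 v=5: → [5,7),[4,6); WM=3; [1,3) fires=7
i=6 t=8 v=5: → [8,10),[7,9); WM=6; [2,4) fires=7 [3,5) fires=4 [4,6) fires=5
i=7 t=8 v=6: → [8,10),[7,9); WM=6
i=8 t=4 v=3: DROP (t<6-0); WM=6
i=9 t=10 v=2: → [10,12),[9,11); WM=8; [5,7) fires=5
i=10 t=10 v=7: → [10,12),[9,11); WM=8
i=11 t=11 v=5: → [11,13),[10,12); WM=9; [7,9) fires=6
i=12 t=4 v=9: DROP (t<9-0); WM=9
i=13 t=13 v=2: → [13,15),[12,14); WM=11; [8,10) fires=6 [9,11) fires=7
i=14 t=13 v=6: → [13,15),[12,14); WM=11
i=15 t=16 v=9: → [16,18),[15,17); WM=14; [10,12) fires=7 [11,13) fires=5 [12,14) fires=6
i=16 t=20 v=1: → [20,22),[19,21); WM=18; [13,15) fires=6 [15,17) fires=9 [16,18) fires=9
i=17 t=18 v=3: → [18,20),[17,19); WM=18
i=18 t=14 v=4: DROP (t<18-0); WM=18
i=19 t=18 v=3: → [18,20),[17,19); WM=18

[0,2)=6 [1,3)=7 [2,4)=7 [3,5)=4 [4,6)=5 [5,7)=5 [7,9)=6 [8,10)=6 [9,11)=7 [10,12)=7 [11,13)=5 [12,14)=6 [13,15)=6 [15,17)=9 [16,18)=9 [17,19)=3 [18,20)=3 [19,21)=1 [20,22)=1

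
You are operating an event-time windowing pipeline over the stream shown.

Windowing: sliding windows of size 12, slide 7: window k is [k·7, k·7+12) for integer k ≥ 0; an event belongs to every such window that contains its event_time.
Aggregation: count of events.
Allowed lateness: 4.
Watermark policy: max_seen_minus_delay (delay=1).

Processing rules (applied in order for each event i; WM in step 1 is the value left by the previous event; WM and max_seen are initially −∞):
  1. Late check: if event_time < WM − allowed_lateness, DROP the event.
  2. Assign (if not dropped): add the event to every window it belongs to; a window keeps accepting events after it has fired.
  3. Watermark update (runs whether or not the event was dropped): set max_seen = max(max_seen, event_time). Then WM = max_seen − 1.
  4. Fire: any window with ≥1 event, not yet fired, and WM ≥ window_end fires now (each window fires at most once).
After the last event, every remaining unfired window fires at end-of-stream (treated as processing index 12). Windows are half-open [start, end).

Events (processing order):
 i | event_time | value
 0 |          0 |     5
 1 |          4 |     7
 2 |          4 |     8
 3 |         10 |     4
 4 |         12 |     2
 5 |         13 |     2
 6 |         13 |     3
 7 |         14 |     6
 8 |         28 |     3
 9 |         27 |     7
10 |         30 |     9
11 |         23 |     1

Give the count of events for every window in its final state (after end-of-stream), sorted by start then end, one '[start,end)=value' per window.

i=0 t=0 v=5: → [0,12); WM=-1
i=1 t=4 v=7: → [0,12); WM=3
i=2 t=4 v=8: → [0,12); WM=3
i=3 t=10 v=4: → [7,19),[0,12); WM=9
i=4 t=12 v=2: → [7,19); WM=11
i=5 t=13 v=2: → [7,19); WM=12; [0,12) fires=4
i=6 t=13 v=3: → [7,19); WM=12
i=7 t=14 v=6: → [14,26),[7,19); WM=13
i=8 t=28 v=3: → [28,40),[21,33); WM=27; [7,19) fires=5 [14,26) fires=1
i=9 t=27 v=7: → [21,33); WM=27
i=10 t=30 v=9: → [28,40),[21,33); WM=29
i=11 t=23 v=1: DROP (t<29-4); WM=29

[0,12)=4 [7,19)=5 [14,26)=1 [21,33)=3 [28,40)=2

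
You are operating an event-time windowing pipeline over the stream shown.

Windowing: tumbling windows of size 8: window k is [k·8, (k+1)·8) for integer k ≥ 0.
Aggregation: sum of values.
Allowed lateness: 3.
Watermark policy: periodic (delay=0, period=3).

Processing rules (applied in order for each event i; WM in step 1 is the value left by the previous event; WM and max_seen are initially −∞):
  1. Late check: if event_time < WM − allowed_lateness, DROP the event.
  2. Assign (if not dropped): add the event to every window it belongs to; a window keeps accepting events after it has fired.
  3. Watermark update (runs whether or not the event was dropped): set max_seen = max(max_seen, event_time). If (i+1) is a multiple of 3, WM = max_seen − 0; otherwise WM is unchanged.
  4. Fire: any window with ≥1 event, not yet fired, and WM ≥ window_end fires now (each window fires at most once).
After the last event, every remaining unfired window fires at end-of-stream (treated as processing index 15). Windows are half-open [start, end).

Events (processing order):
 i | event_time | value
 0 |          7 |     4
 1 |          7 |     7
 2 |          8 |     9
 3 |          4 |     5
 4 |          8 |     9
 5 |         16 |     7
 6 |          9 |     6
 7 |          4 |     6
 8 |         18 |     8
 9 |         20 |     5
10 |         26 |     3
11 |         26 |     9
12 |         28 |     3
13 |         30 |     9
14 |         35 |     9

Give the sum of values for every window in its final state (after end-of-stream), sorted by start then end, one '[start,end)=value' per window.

[0,8)=11 [8,16)=18 [16,24)=20 [24,32)=24 [32,40)=9

i=0 t=7 v=4: → [0,8); WM=−∞
i=1 t=7 v=7: → [0,8); WM=−∞
i=2 t=8 v=9: → [8,16); WM=8; [0,8) fires=11
i=3 t=4 v=5: DROP (t<8-3); WM=8
i=4 t=8 v=9: → [8,16); WM=8
i=5 t=16 v=7: → [16,24); WM=16; [8,16) fires=18
i=6 t=9 v=6: DROP (t<16-3); WM=16
i=7 t=4 v=6: DROP (t<16-3); WM=16
i=8 t=18 v=8: → [16,24); WM=18
i=9 t=20 v=5: → [16,24); WM=18
i=10 t=26 v=3: → [24,32); WM=18
i=11 t=26 v=9: → [24,32); WM=26; [16,24) fires=20
i=12 t=28 v=3: → [24,32); WM=26
i=13 t=30 v=9: → [24,32); WM=26
i=14 t=35 v=9: → [32,40); WM=35; [24,32) fires=24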